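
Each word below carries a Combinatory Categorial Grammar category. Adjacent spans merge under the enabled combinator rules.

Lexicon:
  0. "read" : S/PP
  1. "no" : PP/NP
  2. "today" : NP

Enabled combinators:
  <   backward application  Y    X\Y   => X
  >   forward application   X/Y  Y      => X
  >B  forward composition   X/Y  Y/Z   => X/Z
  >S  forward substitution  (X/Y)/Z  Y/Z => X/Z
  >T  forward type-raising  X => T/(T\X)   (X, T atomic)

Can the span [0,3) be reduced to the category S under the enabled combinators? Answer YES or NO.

[0,3] S   >
  [0,2] S/NP   >B
    [0,1] "read" : S/PP
    [1,2] "no" : PP/NP
  [2,3] "today" : NP

YES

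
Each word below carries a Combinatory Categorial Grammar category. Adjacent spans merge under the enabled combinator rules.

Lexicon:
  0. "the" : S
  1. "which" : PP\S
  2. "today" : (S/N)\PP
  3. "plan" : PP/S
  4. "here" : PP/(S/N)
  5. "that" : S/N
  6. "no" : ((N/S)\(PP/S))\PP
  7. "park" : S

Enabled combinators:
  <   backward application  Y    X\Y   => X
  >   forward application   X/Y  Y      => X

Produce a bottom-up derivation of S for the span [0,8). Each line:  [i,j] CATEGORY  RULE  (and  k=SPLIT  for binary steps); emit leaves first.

[0,1] S  lex  "the"
[1,2] PP\S  lex  "which"
[0,2] PP  <  k=1
[2,3] (S/N)\PP  lex  "today"
[0,3] S/N  <  k=2
[3,4] PP/S  lex  "plan"
[4,5] PP/(S/N)  lex  "here"
[5,6] S/N  lex  "that"
[4,6] PP  >  k=5
[6,7] ((N/S)\(PP/S))\PP  lex  "no"
[4,7] (N/S)\(PP/S)  <  k=6
[3,7] N/S  <  k=4
[7,8] S  lex  "park"
[3,8] N  >  k=7
[0,8] S  >  k=3

[0,8] S   >
  [0,3] S/N   <
    [0,2] PP   <
      [0,1] "the" : S
      [1,2] "which" : PP\S
    [2,3] "today" : (S/N)\PP
  [3,8] N   >
    [3,7] N/S   <
      [3,4] "plan" : PP/S
      [4,7] (N/S)\(PP/S)   <
        [4,6] PP   >
          [4,5] "here" : PP/(S/N)
          [5,6] "that" : S/N
        [6,7] "no" : ((N/S)\(PP/S))\PP
    [7,8] "park" : S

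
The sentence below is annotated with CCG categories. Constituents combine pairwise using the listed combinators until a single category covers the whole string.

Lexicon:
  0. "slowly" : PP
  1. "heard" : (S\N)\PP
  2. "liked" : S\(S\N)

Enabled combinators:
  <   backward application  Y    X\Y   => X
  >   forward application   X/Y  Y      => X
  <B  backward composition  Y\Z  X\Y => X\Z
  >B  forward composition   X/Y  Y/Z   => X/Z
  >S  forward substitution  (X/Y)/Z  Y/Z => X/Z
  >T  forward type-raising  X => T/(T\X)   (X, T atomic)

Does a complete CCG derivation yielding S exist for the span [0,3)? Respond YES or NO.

YES

[0,3] S   <
  [0,2] S\N   <
    [0,1] "slowly" : PP
    [1,2] "heard" : (S\N)\PP
  [2,3] "liked" : S\(S\N)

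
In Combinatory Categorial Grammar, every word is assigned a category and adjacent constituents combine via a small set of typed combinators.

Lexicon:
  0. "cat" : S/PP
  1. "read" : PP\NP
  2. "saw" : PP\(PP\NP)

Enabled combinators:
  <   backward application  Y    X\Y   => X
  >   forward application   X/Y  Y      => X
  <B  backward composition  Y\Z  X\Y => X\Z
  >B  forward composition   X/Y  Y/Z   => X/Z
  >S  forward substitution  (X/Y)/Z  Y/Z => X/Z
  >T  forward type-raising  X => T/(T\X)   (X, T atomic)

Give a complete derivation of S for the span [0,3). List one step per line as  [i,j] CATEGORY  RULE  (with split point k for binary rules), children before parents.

[0,1] S/PP  lex  "cat"
[1,2] PP\NP  lex  "read"
[2,3] PP\(PP\NP)  lex  "saw"
[1,3] PP  <  k=2
[0,3] S  >  k=1

[0,3] S   >
  [0,1] "cat" : S/PP
  [1,3] PP   <
    [1,2] "read" : PP\NP
    [2,3] "saw" : PP\(PP\NP)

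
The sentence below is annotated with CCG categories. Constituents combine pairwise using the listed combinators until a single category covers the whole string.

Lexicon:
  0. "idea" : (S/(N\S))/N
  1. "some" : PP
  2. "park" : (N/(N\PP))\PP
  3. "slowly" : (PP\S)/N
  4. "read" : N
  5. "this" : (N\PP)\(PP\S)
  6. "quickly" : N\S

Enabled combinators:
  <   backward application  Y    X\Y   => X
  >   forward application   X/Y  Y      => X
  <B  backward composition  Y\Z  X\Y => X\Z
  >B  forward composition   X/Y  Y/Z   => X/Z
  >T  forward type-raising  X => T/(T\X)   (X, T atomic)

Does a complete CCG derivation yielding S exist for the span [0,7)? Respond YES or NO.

YES

[0,7] S   >
  [0,6] S/(N\S)   >
    [0,1] "idea" : (S/(N\S))/N
    [1,6] N   >
      [1,3] N/(N\PP)   <
        [1,2] "some" : PP
        [2,3] "park" : (N/(N\PP))\PP
      [3,6] N\PP   <
        [3,5] PP\S   >
          [3,4] "slowly" : (PP\S)/N
          [4,5] "read" : N
        [5,6] "this" : (N\PP)\(PP\S)
  [6,7] "quickly" : N\S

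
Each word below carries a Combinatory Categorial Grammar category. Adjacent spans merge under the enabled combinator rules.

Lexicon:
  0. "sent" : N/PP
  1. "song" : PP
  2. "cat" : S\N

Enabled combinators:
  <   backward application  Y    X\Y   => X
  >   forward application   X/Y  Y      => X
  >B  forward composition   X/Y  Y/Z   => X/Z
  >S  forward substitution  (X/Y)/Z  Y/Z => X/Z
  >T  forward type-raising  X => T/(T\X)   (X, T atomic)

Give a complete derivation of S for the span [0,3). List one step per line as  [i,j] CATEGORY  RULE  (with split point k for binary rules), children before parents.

[0,3] S   <
  [0,2] N   >
    [0,1] "sent" : N/PP
    [1,2] "song" : PP
  [2,3] "cat" : S\N

[0,1] N/PP  lex  "sent"
[1,2] PP  lex  "song"
[0,2] N  >  k=1
[2,3] S\N  lex  "cat"
[0,3] S  <  k=2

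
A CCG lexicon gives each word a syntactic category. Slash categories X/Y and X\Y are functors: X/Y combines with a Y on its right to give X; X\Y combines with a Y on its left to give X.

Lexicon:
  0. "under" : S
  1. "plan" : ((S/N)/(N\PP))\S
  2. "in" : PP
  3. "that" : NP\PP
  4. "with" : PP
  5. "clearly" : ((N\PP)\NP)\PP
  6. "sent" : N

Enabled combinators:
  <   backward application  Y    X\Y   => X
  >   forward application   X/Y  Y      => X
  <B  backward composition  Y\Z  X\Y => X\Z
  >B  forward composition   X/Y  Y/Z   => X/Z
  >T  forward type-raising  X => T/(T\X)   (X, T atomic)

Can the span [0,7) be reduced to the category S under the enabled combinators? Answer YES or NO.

YES

[0,7] S   >
  [0,6] S/N   >
    [0,2] (S/N)/(N\PP)   <
      [0,1] "under" : S
      [1,2] "plan" : ((S/N)/(N\PP))\S
    [2,6] N\PP   <
      [2,4] NP   <
        [2,3] "in" : PP
        [3,4] "that" : NP\PP
      [4,6] (N\PP)\NP   <
        [4,5] "with" : PP
        [5,6] "clearly" : ((N\PP)\NP)\PP
  [6,7] "sent" : N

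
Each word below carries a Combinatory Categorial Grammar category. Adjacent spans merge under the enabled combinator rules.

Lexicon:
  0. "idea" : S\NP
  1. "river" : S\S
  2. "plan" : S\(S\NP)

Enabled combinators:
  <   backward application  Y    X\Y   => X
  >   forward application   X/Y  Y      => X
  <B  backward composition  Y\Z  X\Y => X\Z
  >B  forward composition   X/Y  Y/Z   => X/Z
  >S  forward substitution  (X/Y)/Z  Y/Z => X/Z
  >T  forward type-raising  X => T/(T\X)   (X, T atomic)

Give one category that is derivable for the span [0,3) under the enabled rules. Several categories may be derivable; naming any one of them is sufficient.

[0,3] S   <
  [0,2] S\NP   <B
    [0,1] "idea" : S\NP
    [1,2] "river" : S\S
  [2,3] "plan" : S\(S\NP)

S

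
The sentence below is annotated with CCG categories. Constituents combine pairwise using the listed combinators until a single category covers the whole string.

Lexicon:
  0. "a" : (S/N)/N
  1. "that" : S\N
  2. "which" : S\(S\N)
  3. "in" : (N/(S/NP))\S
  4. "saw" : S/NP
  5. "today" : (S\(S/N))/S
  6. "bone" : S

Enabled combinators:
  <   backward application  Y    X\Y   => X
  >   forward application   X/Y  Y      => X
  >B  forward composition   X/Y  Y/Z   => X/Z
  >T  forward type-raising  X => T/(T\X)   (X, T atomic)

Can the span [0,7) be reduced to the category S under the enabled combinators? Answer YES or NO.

YES

[0,7] S   <
  [0,5] S/N   >
    [0,1] "a" : (S/N)/N
    [1,5] N   >
      [1,4] N/(S/NP)   <
        [1,3] S   <
          [1,2] "that" : S\N
          [2,3] "which" : S\(S\N)
        [3,4] "in" : (N/(S/NP))\S
      [4,5] "saw" : S/NP
  [5,7] S\(S/N)   >
    [5,6] "today" : (S\(S/N))/S
    [6,7] "bone" : S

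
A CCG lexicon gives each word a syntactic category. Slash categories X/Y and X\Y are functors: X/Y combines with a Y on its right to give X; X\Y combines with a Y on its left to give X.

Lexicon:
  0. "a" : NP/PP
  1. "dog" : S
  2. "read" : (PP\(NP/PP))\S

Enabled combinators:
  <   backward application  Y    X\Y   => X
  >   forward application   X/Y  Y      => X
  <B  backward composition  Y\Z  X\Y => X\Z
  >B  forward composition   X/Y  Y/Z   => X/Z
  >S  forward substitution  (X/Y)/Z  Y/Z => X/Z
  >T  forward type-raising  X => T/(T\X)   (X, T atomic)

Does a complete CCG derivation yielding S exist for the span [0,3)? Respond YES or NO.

NO

NP/PP S (PP\(NP/PP))\S
CKY chart[0,3] = {N/(N\PP), NP/(NP\PP), PP, PP/(PP\PP), S/(S\PP)}; S ∉ chart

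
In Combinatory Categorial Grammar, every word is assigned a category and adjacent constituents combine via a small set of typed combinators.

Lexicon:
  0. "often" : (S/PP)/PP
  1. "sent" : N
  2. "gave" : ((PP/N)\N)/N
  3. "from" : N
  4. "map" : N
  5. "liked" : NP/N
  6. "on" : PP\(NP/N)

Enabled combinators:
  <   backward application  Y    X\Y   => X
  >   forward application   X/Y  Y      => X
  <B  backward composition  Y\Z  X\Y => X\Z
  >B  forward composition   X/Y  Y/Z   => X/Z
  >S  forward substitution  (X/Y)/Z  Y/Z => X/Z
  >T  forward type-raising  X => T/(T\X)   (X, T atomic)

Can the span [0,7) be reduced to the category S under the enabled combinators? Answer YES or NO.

[0,7] S   >
  [0,5] S/PP   >
    [0,1] "often" : (S/PP)/PP
    [1,5] PP   >
      [1,4] PP/N   <
        [1,2] "sent" : N
        [2,4] (PP/N)\N   >
          [2,3] "gave" : ((PP/N)\N)/N
          [3,4] "from" : N
      [4,5] "map" : N
  [5,7] PP   <
    [5,6] "liked" : NP/N
    [6,7] "on" : PP\(NP/N)

YES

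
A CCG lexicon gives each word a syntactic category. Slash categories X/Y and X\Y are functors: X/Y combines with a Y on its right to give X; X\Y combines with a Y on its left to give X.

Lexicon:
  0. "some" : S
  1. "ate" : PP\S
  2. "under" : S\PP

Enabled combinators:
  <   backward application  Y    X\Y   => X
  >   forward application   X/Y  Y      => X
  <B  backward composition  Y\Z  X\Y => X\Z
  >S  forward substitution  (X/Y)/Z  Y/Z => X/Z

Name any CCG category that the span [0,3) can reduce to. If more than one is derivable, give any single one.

[0,3] S   <
  [0,2] PP   <
    [0,1] "some" : S
    [1,2] "ate" : PP\S
  [2,3] "under" : S\PP

S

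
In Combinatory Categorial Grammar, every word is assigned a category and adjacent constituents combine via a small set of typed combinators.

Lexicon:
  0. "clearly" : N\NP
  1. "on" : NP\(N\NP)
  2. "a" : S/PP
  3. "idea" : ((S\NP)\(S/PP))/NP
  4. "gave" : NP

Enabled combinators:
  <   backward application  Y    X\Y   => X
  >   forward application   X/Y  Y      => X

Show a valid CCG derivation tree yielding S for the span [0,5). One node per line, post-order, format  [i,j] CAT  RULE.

[0,1] N\NP  lex  "clearly"
[1,2] NP\(N\NP)  lex  "on"
[0,2] NP  <  k=1
[2,3] S/PP  lex  "a"
[3,4] ((S\NP)\(S/PP))/NP  lex  "idea"
[4,5] NP  lex  "gave"
[3,5] (S\NP)\(S/PP)  >  k=4
[2,5] S\NP  <  k=3
[0,5] S  <  k=2

[0,5] S   <
  [0,2] NP   <
    [0,1] "clearly" : N\NP
    [1,2] "on" : NP\(N\NP)
  [2,5] S\NP   <
    [2,3] "a" : S/PP
    [3,5] (S\NP)\(S/PP)   >
      [3,4] "idea" : ((S\NP)\(S/PP))/NP
      [4,5] "gave" : NP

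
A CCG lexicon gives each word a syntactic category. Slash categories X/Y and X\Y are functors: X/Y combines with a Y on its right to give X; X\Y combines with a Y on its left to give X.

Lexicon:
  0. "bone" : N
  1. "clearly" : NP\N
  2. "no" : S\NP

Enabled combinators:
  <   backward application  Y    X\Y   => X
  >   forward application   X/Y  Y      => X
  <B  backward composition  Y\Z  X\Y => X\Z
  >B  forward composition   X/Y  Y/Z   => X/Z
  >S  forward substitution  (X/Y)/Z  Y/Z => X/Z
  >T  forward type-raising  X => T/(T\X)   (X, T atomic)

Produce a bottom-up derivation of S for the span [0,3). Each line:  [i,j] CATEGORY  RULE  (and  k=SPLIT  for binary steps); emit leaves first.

[0,3] S   >
  [0,1] S/(S\N)   >T
    [0,1] "bone" : N
  [1,3] S\N   <B
    [1,2] "clearly" : NP\N
    [2,3] "no" : S\NP

[0,1] N  lex  "bone"
[0,1] S/(S\N)  >T
[1,2] NP\N  lex  "clearly"
[2,3] S\NP  lex  "no"
[1,3] S\N  <B  k=2
[0,3] S  >  k=1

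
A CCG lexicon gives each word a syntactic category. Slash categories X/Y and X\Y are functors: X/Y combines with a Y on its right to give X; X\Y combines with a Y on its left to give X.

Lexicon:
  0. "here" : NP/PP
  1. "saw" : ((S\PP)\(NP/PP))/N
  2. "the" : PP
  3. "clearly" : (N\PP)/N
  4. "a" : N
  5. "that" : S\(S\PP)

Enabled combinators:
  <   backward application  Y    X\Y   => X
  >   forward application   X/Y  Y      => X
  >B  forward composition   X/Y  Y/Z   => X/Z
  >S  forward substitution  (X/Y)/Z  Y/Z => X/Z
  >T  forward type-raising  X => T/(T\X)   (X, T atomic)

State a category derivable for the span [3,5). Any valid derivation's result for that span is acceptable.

N\PP

[0,6] S   <
  [0,5] S\PP   <
    [0,1] "here" : NP/PP
    [1,5] (S\PP)\(NP/PP)   >
      [1,2] "saw" : ((S\PP)\(NP/PP))/N
      [2,5] N   <
        [2,3] "the" : PP
        [3,5] N\PP   >
          [3,4] "clearly" : (N\PP)/N
          [4,5] "a" : N
  [5,6] "that" : S\(S\PP)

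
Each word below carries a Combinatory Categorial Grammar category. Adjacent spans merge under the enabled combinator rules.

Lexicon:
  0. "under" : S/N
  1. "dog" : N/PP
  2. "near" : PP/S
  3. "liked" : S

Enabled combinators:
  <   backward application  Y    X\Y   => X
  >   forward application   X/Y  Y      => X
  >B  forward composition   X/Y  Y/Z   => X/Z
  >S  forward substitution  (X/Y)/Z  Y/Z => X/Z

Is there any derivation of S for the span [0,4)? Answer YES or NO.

YES

[0,4] S   >
  [0,1] "under" : S/N
  [1,4] N   >
    [1,2] "dog" : N/PP
    [2,4] PP   >
      [2,3] "near" : PP/S
      [3,4] "liked" : S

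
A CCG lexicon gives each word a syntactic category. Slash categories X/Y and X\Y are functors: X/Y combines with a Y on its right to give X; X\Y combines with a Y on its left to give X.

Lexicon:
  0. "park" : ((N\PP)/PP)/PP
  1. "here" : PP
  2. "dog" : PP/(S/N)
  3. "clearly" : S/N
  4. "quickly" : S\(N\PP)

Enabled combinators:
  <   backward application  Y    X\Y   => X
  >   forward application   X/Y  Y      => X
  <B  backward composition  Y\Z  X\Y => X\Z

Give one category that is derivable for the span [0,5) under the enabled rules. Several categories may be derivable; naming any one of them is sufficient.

S

[0,5] S   <
  [0,4] N\PP   >
    [0,2] (N\PP)/PP   >
      [0,1] "park" : ((N\PP)/PP)/PP
      [1,2] "here" : PP
    [2,4] PP   >
      [2,3] "dog" : PP/(S/N)
      [3,4] "clearly" : S/N
  [4,5] "quickly" : S\(N\PP)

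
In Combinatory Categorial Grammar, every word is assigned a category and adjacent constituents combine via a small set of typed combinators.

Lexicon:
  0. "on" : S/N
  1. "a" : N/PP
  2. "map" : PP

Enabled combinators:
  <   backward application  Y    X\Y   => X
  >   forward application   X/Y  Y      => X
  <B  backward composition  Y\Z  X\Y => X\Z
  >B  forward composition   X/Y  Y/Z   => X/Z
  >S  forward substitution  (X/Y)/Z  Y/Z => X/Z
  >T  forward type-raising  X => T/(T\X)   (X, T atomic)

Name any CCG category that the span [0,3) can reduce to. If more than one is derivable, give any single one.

S

[0,3] S   >
  [0,2] S/PP   >B
    [0,1] "on" : S/N
    [1,2] "a" : N/PP
  [2,3] "map" : PP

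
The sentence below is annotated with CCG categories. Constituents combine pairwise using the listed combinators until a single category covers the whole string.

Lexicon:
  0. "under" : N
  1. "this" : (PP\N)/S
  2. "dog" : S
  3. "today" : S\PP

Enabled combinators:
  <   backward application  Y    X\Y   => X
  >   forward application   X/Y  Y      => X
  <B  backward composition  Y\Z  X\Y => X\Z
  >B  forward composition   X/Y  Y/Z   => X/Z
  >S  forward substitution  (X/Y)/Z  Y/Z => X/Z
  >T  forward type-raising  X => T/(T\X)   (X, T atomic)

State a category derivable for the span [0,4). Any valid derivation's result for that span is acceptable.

[0,4] S   <
  [0,3] PP   <
    [0,1] "under" : N
    [1,3] PP\N   >
      [1,2] "this" : (PP\N)/S
      [2,3] "dog" : S
  [3,4] "today" : S\PP

S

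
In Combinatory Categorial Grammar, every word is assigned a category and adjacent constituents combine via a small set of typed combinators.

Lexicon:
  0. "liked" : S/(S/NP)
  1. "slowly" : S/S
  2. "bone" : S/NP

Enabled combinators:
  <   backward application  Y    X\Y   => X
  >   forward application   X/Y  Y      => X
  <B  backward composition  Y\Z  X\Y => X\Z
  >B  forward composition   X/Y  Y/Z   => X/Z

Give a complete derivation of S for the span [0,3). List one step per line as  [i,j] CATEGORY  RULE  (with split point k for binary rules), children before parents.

[0,3] S   >
  [0,1] "liked" : S/(S/NP)
  [1,3] S/NP   >B
    [1,2] "slowly" : S/S
    [2,3] "bone" : S/NP

[0,1] S/(S/NP)  lex  "liked"
[1,2] S/S  lex  "slowly"
[2,3] S/NP  lex  "bone"
[1,3] S/NP  >B  k=2
[0,3] S  >  k=1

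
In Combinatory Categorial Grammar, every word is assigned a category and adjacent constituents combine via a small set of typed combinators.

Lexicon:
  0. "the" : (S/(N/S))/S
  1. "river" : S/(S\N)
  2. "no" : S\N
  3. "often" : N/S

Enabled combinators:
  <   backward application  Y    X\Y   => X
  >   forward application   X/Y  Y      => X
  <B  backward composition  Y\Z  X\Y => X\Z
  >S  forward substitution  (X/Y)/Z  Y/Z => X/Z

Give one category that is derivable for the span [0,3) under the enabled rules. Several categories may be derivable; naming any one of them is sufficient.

[0,4] S   >
  [0,3] S/(N/S)   >
    [0,1] "the" : (S/(N/S))/S
    [1,3] S   >
      [1,2] "river" : S/(S\N)
      [2,3] "no" : S\N
  [3,4] "often" : N/S

S/(N/S)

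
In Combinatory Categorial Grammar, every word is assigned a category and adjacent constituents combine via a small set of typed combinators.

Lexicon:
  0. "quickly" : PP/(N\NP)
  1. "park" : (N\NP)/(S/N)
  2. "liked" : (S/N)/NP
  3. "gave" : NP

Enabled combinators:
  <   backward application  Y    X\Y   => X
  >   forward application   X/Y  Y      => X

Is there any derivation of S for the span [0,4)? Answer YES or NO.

NO

PP/(N\NP) (N\NP)/(S/N) (S/N)/NP NP
CKY chart[0,4] = {PP}; S ∉ chart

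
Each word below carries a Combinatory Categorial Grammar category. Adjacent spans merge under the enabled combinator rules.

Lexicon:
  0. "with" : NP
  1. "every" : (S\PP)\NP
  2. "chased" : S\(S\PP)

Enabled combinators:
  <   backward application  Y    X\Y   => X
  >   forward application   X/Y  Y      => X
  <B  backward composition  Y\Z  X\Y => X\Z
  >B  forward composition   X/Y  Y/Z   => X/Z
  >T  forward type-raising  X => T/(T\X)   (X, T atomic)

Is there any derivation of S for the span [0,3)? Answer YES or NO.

YES

[0,3] S   >
  [0,1] S/(S\NP)   >T
    [0,1] "with" : NP
  [1,3] S\NP   <B
    [1,2] "every" : (S\PP)\NP
    [2,3] "chased" : S\(S\PP)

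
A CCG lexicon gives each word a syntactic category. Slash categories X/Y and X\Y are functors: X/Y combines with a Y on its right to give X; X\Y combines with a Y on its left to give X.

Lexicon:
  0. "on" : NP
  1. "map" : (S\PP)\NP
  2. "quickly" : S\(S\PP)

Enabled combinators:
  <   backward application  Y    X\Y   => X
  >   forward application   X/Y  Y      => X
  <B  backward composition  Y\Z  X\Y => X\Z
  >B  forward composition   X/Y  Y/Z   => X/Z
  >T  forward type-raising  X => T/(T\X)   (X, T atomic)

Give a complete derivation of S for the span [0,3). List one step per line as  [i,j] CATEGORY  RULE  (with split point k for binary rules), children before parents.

[0,3] S   <
  [0,2] S\PP   <
    [0,1] "on" : NP
    [1,2] "map" : (S\PP)\NP
  [2,3] "quickly" : S\(S\PP)

[0,1] NP  lex  "on"
[1,2] (S\PP)\NP  lex  "map"
[0,2] S\PP  <  k=1
[2,3] S\(S\PP)  lex  "quickly"
[0,3] S  <  k=2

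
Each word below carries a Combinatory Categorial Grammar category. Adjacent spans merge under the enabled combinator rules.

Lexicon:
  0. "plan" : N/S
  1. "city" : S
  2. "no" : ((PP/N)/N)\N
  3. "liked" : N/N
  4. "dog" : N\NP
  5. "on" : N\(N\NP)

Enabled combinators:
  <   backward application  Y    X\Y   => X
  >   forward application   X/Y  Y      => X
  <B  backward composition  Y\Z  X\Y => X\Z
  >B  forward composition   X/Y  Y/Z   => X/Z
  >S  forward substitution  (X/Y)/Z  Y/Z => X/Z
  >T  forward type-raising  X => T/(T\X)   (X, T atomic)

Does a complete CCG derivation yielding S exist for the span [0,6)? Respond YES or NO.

NO

N/S S ((PP/N)/N)\N N/N N\NP N\(N\NP)
CKY chart[0,6] = {(PP/N)/(N\N), N/(N\PP), NP/(NP\PP), PP, PP/(N\N), PP/(PP\PP), PP/N, S/(S\PP)}; S ∉ chart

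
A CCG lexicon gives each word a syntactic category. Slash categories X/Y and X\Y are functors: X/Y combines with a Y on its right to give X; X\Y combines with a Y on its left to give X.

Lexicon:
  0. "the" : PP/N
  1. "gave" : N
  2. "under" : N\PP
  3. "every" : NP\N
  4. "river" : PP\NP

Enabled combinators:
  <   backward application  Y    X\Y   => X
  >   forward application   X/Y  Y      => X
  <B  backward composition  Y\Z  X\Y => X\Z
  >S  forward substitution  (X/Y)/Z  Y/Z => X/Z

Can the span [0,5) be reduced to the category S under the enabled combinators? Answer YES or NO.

NO

PP/N N N\PP NP\N PP\NP
CKY chart[0,5] = {PP}; S ∉ chart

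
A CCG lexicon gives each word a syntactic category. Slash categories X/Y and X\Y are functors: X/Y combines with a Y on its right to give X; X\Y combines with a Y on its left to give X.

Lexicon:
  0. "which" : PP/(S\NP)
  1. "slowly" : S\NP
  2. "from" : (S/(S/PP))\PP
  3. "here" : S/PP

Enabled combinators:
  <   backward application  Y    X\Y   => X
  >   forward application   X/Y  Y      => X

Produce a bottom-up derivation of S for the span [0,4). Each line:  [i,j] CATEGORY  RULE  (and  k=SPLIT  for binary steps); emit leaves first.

[0,4] S   >
  [0,3] S/(S/PP)   <
    [0,2] PP   >
      [0,1] "which" : PP/(S\NP)
      [1,2] "slowly" : S\NP
    [2,3] "from" : (S/(S/PP))\PP
  [3,4] "here" : S/PP

[0,1] PP/(S\NP)  lex  "which"
[1,2] S\NP  lex  "slowly"
[0,2] PP  >  k=1
[2,3] (S/(S/PP))\PP  lex  "from"
[0,3] S/(S/PP)  <  k=2
[3,4] S/PP  lex  "here"
[0,4] S  >  k=3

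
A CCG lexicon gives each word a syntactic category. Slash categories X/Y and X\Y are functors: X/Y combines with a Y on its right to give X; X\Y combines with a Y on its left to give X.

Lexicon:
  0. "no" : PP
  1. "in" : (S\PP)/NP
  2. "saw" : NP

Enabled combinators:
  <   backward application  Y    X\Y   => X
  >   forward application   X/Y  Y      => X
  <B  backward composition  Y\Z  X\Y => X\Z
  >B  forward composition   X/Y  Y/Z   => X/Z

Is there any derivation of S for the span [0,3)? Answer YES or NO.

[0,3] S   <
  [0,1] "no" : PP
  [1,3] S\PP   >
    [1,2] "in" : (S\PP)/NP
    [2,3] "saw" : NP

YES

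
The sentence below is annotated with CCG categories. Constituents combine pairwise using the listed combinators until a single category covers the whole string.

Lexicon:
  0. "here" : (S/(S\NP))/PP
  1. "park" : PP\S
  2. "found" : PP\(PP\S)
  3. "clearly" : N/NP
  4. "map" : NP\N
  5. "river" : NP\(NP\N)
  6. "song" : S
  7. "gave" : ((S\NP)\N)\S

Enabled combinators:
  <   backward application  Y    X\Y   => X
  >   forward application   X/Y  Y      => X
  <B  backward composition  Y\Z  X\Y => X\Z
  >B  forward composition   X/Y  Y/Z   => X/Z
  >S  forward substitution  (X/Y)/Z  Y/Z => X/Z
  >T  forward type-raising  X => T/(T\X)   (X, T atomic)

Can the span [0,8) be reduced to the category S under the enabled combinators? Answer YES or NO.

YES

[0,8] S   >
  [0,3] S/(S\NP)   >
    [0,1] "here" : (S/(S\NP))/PP
    [1,3] PP   <
      [1,2] "park" : PP\S
      [2,3] "found" : PP\(PP\S)
  [3,8] S\NP   <
    [3,6] N   >
      [3,4] "clearly" : N/NP
      [4,6] NP   <
        [4,5] "map" : NP\N
        [5,6] "river" : NP\(NP\N)
    [6,8] (S\NP)\N   <
      [6,7] "song" : S
      [7,8] "gave" : ((S\NP)\N)\S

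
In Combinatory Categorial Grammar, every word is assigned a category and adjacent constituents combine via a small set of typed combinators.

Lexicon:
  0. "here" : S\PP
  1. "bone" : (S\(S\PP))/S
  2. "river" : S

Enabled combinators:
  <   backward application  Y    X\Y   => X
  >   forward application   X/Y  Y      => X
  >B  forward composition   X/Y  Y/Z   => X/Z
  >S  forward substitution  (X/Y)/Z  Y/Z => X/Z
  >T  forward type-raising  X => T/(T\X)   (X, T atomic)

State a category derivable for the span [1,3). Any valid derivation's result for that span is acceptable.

S\(S\PP)

[0,3] S   <
  [0,1] "here" : S\PP
  [1,3] S\(S\PP)   >
    [1,2] "bone" : (S\(S\PP))/S
    [2,3] "river" : S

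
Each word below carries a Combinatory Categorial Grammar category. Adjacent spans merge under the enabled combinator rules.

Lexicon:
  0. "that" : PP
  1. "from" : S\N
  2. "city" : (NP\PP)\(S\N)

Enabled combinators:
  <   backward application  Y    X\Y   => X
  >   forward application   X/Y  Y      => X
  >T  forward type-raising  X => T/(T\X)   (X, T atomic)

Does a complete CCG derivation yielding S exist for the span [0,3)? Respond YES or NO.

NO

PP S\N (NP\PP)\(S\N)
CKY chart[0,3] = {N/(N\NP), NP, NP/(NP\NP), PP/(PP\NP), S/(S\NP)}; S ∉ chart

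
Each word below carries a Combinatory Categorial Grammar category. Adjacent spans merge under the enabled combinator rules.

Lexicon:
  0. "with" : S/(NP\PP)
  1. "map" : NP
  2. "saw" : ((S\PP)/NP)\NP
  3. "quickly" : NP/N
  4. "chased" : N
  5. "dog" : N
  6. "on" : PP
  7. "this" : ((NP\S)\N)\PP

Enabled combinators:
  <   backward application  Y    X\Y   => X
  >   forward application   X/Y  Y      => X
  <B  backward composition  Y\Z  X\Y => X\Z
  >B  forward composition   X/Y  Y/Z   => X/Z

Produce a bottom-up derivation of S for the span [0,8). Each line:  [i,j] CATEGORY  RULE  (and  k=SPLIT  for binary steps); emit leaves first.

[0,8] S   >
  [0,1] "with" : S/(NP\PP)
  [1,8] NP\PP   <B
    [1,5] S\PP   >
      [1,3] (S\PP)/NP   <
        [1,2] "map" : NP
        [2,3] "saw" : ((S\PP)/NP)\NP
      [3,5] NP   >
        [3,4] "quickly" : NP/N
        [4,5] "chased" : N
    [5,8] NP\S   <
      [5,6] "dog" : N
      [6,8] (NP\S)\N   <
        [6,7] "on" : PP
        [7,8] "this" : ((NP\S)\N)\PP

[0,1] S/(NP\PP)  lex  "with"
[1,2] NP  lex  "map"
[2,3] ((S\PP)/NP)\NP  lex  "saw"
[1,3] (S\PP)/NP  <  k=2
[3,4] NP/N  lex  "quickly"
[4,5] N  lex  "chased"
[3,5] NP  >  k=4
[1,5] S\PP  >  k=3
[5,6] N  lex  "dog"
[6,7] PP  lex  "on"
[7,8] ((NP\S)\N)\PP  lex  "this"
[6,8] (NP\S)\N  <  k=7
[5,8] NP\S  <  k=6
[1,8] NP\PP  <B  k=5
[0,8] S  >  k=1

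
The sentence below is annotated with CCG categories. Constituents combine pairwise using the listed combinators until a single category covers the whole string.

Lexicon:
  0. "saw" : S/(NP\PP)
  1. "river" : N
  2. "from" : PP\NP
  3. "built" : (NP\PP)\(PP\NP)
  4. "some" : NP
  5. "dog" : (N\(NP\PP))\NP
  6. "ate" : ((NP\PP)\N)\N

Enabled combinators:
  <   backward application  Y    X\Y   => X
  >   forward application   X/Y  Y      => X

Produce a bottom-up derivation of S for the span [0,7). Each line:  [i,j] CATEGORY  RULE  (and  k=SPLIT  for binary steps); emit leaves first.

[0,1] S/(NP\PP)  lex  "saw"
[1,2] N  lex  "river"
[2,3] PP\NP  lex  "from"
[3,4] (NP\PP)\(PP\NP)  lex  "built"
[2,4] NP\PP  <  k=3
[4,5] NP  lex  "some"
[5,6] (N\(NP\PP))\NP  lex  "dog"
[4,6] N\(NP\PP)  <  k=5
[2,6] N  <  k=4
[6,7] ((NP\PP)\N)\N  lex  "ate"
[2,7] (NP\PP)\N  <  k=6
[1,7] NP\PP  <  k=2
[0,7] S  >  k=1

[0,7] S   >
  [0,1] "saw" : S/(NP\PP)
  [1,7] NP\PP   <
    [1,2] "river" : N
    [2,7] (NP\PP)\N   <
      [2,6] N   <
        [2,4] NP\PP   <
          [2,3] "from" : PP\NP
          [3,4] "built" : (NP\PP)\(PP\NP)
        [4,6] N\(NP\PP)   <
          [4,5] "some" : NP
          [5,6] "dog" : (N\(NP\PP))\NP
      [6,7] "ate" : ((NP\PP)\N)\N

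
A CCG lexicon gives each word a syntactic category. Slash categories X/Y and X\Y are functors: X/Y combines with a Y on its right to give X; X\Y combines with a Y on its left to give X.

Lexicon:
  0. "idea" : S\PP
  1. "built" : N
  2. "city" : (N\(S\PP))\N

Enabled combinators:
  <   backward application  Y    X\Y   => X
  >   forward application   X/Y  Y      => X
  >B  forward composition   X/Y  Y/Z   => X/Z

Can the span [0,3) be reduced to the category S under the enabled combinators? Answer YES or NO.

S\PP N (N\(S\PP))\N
CKY chart[0,3] = {N}; S ∉ chart

NO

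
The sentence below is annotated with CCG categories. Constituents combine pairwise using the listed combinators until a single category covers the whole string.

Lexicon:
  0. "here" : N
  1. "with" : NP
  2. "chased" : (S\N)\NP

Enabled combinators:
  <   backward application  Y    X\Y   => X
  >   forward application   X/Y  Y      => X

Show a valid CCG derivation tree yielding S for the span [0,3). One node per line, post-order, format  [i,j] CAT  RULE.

[0,1] N  lex  "here"
[1,2] NP  lex  "with"
[2,3] (S\N)\NP  lex  "chased"
[1,3] S\N  <  k=2
[0,3] S  <  k=1

[0,3] S   <
  [0,1] "here" : N
  [1,3] S\N   <
    [1,2] "with" : NP
    [2,3] "chased" : (S\N)\NP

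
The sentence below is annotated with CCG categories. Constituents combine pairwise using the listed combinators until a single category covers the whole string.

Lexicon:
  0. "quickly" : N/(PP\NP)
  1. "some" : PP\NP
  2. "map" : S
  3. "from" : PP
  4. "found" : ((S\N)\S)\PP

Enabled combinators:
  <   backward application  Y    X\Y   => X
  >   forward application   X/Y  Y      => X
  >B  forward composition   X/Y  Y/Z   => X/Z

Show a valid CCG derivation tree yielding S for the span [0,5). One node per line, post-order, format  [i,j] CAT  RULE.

[0,1] N/(PP\NP)  lex  "quickly"
[1,2] PP\NP  lex  "some"
[0,2] N  >  k=1
[2,3] S  lex  "map"
[3,4] PP  lex  "from"
[4,5] ((S\N)\S)\PP  lex  "found"
[3,5] (S\N)\S  <  k=4
[2,5] S\N  <  k=3
[0,5] S  <  k=2

[0,5] S   <
  [0,2] N   >
    [0,1] "quickly" : N/(PP\NP)
    [1,2] "some" : PP\NP
  [2,5] S\N   <
    [2,3] "map" : S
    [3,5] (S\N)\S   <
      [3,4] "from" : PP
      [4,5] "found" : ((S\N)\S)\PP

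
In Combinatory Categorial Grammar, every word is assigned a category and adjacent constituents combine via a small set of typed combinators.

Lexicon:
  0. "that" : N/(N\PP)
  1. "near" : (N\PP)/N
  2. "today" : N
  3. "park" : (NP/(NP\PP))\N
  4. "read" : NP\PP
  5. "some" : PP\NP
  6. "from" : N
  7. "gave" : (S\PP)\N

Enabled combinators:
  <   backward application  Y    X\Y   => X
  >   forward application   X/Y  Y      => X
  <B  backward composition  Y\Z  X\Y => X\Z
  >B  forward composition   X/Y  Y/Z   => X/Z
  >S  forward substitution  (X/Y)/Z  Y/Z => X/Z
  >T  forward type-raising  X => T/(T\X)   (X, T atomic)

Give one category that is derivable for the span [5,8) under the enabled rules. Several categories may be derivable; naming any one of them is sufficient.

[0,8] S   <
  [0,5] NP   >
    [0,4] NP/(NP\PP)   <
      [0,3] N   >
        [0,1] "that" : N/(N\PP)
        [1,3] N\PP   >
          [1,2] "near" : (N\PP)/N
          [2,3] "today" : N
      [3,4] "park" : (NP/(NP\PP))\N
    [4,5] "read" : NP\PP
  [5,8] S\NP   <B
    [5,6] "some" : PP\NP
    [6,8] S\PP   <
      [6,7] "from" : N
      [7,8] "gave" : (S\PP)\N

S\NP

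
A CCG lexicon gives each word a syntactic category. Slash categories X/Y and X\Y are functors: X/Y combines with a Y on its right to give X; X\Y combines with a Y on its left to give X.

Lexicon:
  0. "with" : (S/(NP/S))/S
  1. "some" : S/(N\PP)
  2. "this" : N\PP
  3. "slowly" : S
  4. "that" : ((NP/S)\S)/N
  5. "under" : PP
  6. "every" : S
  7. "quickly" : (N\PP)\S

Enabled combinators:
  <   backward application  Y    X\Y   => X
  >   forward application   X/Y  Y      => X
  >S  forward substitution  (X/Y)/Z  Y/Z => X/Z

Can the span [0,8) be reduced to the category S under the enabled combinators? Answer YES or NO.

YES

[0,8] S   >
  [0,3] S/(NP/S)   >
    [0,1] "with" : (S/(NP/S))/S
    [1,3] S   >
      [1,2] "some" : S/(N\PP)
      [2,3] "this" : N\PP
  [3,8] NP/S   <
    [3,4] "slowly" : S
    [4,8] (NP/S)\S   >
      [4,5] "that" : ((NP/S)\S)/N
      [5,8] N   <
        [5,6] "under" : PP
        [6,8] N\PP   <
          [6,7] "every" : S
          [7,8] "quickly" : (N\PP)\S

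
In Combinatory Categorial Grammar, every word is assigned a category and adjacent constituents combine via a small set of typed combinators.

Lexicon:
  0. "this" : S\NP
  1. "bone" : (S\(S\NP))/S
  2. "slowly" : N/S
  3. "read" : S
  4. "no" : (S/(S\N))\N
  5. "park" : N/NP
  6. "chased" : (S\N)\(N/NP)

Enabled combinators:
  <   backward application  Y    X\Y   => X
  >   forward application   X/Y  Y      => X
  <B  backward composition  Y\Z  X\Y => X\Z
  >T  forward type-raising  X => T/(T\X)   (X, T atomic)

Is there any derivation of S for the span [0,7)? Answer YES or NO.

[0,7] S   <
  [0,1] "this" : S\NP
  [1,7] S\(S\NP)   >
    [1,2] "bone" : (S\(S\NP))/S
    [2,7] S   >
      [2,5] S/(S\N)   <
        [2,4] N   >
          [2,3] "slowly" : N/S
          [3,4] "read" : S
        [4,5] "no" : (S/(S\N))\N
      [5,7] S\N   <
        [5,6] "park" : N/NP
        [6,7] "chased" : (S\N)\(N/NP)

YES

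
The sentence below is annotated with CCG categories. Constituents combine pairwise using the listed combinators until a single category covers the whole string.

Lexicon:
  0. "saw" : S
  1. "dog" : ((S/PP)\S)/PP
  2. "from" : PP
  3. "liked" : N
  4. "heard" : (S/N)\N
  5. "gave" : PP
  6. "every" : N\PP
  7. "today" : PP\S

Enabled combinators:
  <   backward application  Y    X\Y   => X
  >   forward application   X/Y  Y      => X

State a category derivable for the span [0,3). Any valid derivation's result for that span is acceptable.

S/PP

[0,8] S   >
  [0,3] S/PP   <
    [0,1] "saw" : S
    [1,3] (S/PP)\S   >
      [1,2] "dog" : ((S/PP)\S)/PP
      [2,3] "from" : PP
  [3,8] PP   <
    [3,7] S   >
      [3,5] S/N   <
        [3,4] "liked" : N
        [4,5] "heard" : (S/N)\N
      [5,7] N   <
        [5,6] "gave" : PP
        [6,7] "every" : N\PP
    [7,8] "today" : PP\S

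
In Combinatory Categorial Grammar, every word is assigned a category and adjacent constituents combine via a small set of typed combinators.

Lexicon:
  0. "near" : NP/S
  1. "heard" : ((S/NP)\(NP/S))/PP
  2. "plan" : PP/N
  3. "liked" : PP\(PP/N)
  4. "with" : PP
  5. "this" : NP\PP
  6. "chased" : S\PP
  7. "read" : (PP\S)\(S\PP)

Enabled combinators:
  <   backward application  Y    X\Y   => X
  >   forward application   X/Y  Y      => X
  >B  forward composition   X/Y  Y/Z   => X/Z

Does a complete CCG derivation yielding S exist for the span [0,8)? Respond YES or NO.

NP/S ((S/NP)\(NP/S))/PP PP/N PP\(PP/N) PP NP\PP S\PP (PP\S)\(S\PP)
CKY chart[0,8] = {PP}; S ∉ chart

NO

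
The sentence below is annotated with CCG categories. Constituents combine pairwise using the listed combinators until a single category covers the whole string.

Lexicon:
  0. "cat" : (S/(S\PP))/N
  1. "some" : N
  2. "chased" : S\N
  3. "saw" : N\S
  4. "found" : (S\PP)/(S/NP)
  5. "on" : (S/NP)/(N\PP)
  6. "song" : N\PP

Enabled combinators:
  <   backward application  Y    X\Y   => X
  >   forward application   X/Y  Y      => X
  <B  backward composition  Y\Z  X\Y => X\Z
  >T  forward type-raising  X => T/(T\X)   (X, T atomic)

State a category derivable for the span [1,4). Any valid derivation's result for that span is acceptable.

[0,7] S   >
  [0,4] S/(S\PP)   >
    [0,1] "cat" : (S/(S\PP))/N
    [1,4] N   <
      [1,3] S   <
        [1,2] "some" : N
        [2,3] "chased" : S\N
      [3,4] "saw" : N\S
  [4,7] S\PP   >
    [4,5] "found" : (S\PP)/(S/NP)
    [5,7] S/NP   >
      [5,6] "on" : (S/NP)/(N\PP)
      [6,7] "song" : N\PP

N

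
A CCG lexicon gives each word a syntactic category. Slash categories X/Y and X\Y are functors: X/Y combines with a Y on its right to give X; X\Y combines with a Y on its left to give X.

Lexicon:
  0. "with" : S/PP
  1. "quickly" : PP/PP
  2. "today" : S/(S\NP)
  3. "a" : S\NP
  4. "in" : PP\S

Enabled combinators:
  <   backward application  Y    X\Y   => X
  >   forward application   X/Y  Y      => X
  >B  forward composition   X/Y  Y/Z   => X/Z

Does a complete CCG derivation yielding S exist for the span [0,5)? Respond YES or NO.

YES

[0,5] S   >
  [0,2] S/PP   >B
    [0,1] "with" : S/PP
    [1,2] "quickly" : PP/PP
  [2,5] PP   <
    [2,4] S   >
      [2,3] "today" : S/(S\NP)
      [3,4] "a" : S\NP
    [4,5] "in" : PP\S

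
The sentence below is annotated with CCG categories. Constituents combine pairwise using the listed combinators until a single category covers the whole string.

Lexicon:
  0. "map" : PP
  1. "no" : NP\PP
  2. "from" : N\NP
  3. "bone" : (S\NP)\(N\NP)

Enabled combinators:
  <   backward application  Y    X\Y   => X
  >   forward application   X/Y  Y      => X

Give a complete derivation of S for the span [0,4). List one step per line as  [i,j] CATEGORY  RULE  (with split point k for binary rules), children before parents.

[0,1] PP  lex  "map"
[1,2] NP\PP  lex  "no"
[0,2] NP  <  k=1
[2,3] N\NP  lex  "from"
[3,4] (S\NP)\(N\NP)  lex  "bone"
[2,4] S\NP  <  k=3
[0,4] S  <  k=2

[0,4] S   <
  [0,2] NP   <
    [0,1] "map" : PP
    [1,2] "no" : NP\PP
  [2,4] S\NP   <
    [2,3] "from" : N\NP
    [3,4] "bone" : (S\NP)\(N\NP)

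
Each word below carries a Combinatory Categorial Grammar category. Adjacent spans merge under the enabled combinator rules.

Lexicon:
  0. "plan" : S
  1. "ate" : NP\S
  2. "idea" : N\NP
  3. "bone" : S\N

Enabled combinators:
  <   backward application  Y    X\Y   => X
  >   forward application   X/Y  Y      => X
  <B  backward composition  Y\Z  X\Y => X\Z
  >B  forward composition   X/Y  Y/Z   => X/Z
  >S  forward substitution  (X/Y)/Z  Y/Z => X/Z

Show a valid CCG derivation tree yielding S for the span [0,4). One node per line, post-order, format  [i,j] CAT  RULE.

[0,1] S  lex  "plan"
[1,2] NP\S  lex  "ate"
[0,2] NP  <  k=1
[2,3] N\NP  lex  "idea"
[3,4] S\N  lex  "bone"
[2,4] S\NP  <B  k=3
[0,4] S  <  k=2

[0,4] S   <
  [0,2] NP   <
    [0,1] "plan" : S
    [1,2] "ate" : NP\S
  [2,4] S\NP   <B
    [2,3] "idea" : N\NP
    [3,4] "bone" : S\N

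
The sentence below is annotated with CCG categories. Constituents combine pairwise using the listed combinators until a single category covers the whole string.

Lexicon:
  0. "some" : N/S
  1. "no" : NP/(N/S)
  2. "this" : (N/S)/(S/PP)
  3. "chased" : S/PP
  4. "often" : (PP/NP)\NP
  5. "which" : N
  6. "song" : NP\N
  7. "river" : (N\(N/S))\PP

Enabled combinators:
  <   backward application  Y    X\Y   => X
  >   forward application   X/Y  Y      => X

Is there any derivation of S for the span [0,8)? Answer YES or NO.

NO

N/S NP/(N/S) (N/S)/(S/PP) S/PP (PP/NP)\NP N NP\N (N\(N/S))\PP
CKY chart[0,8] = {N}; S ∉ chart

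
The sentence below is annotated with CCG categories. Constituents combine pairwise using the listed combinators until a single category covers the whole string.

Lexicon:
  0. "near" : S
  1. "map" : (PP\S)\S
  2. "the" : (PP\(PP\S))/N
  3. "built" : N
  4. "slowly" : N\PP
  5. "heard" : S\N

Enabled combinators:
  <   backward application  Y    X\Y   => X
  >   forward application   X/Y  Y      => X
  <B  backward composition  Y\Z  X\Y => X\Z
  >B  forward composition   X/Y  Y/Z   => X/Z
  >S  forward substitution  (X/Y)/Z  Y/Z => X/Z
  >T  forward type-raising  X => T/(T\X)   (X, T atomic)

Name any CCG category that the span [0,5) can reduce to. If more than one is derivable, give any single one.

[0,6] S   <
  [0,5] N   <
    [0,4] PP   <
      [0,2] PP\S   <
        [0,1] "near" : S
        [1,2] "map" : (PP\S)\S
      [2,4] PP\(PP\S)   >
        [2,3] "the" : (PP\(PP\S))/N
        [3,4] "built" : N
    [4,5] "slowly" : N\PP
  [5,6] "heard" : S\N

N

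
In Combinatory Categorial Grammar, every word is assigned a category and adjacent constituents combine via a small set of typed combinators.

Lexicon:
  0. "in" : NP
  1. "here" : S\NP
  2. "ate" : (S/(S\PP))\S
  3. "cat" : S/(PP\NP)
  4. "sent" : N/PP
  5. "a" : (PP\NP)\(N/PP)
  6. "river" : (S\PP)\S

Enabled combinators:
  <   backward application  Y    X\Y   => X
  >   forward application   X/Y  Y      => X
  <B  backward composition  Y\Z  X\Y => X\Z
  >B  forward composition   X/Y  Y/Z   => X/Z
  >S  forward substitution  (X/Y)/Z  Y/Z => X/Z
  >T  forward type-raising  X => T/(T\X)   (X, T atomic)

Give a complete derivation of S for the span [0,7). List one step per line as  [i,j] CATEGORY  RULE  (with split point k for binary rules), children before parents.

[0,1] NP  lex  "in"
[1,2] S\NP  lex  "here"
[0,2] S  <  k=1
[2,3] (S/(S\PP))\S  lex  "ate"
[0,3] S/(S\PP)  <  k=2
[3,4] S/(PP\NP)  lex  "cat"
[4,5] N/PP  lex  "sent"
[5,6] (PP\NP)\(N/PP)  lex  "a"
[4,6] PP\NP  <  k=5
[3,6] S  >  k=4
[6,7] (S\PP)\S  lex  "river"
[3,7] S\PP  <  k=6
[0,7] S  >  k=3

[0,7] S   >
  [0,3] S/(S\PP)   <
    [0,2] S   <
      [0,1] "in" : NP
      [1,2] "here" : S\NP
    [2,3] "ate" : (S/(S\PP))\S
  [3,7] S\PP   <
    [3,6] S   >
      [3,4] "cat" : S/(PP\NP)
      [4,6] PP\NP   <
        [4,5] "sent" : N/PP
        [5,6] "a" : (PP\NP)\(N/PP)
    [6,7] "river" : (S\PP)\S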